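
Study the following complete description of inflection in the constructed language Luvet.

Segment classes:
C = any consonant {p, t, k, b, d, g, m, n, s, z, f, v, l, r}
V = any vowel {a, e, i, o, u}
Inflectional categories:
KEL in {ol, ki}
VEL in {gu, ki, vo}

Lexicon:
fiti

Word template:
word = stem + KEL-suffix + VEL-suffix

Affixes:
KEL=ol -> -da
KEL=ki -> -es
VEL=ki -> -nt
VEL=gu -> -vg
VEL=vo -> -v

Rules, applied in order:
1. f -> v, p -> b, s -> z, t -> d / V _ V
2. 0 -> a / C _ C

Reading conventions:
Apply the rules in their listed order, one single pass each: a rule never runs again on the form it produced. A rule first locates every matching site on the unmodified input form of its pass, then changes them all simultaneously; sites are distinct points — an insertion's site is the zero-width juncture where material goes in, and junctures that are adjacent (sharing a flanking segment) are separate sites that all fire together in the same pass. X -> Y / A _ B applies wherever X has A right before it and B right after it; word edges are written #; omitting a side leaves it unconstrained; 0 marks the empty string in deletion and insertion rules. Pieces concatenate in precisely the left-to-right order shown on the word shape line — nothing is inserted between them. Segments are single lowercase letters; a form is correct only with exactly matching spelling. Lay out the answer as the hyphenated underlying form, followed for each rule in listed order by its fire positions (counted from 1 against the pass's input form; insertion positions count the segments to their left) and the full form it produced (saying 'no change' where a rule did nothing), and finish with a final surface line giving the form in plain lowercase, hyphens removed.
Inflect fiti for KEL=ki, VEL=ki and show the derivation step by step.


underlying: fiti-es-nt
1. f -> v, p -> b, s -> z, t -> d / V _ V: fires at position(s) 3: fidiesnt
2. 0 -> a / C _ C: inserts after position(s) 6, 7: fidiesanat
surface: fidiesanat


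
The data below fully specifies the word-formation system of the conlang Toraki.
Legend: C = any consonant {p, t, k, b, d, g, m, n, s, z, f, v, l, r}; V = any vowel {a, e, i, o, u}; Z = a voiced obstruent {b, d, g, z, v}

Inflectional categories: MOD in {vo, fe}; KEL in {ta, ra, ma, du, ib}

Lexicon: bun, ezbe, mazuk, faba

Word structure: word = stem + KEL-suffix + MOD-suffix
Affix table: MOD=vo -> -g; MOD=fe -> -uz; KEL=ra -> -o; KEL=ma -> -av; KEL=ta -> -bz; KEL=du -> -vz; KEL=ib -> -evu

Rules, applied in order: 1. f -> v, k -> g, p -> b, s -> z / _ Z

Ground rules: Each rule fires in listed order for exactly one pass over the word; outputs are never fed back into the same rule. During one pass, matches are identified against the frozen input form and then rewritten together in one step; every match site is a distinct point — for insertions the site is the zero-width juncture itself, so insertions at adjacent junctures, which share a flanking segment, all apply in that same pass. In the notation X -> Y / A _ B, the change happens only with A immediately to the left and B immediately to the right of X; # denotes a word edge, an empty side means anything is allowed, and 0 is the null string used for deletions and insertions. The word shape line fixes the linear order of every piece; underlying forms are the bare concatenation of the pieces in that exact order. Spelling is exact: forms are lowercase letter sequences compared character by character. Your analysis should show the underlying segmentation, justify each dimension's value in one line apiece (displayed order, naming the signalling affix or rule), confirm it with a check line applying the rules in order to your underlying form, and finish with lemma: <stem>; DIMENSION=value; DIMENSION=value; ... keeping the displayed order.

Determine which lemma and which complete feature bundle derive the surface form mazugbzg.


underlying: mazuk-bz-g
MOD=vo - signalled by the affix -g
KEL=ta - signalled by the affix -bz
check: mazukbzg -> mazugbzg
lemma: mazuk; MOD=vo; KEL=ta


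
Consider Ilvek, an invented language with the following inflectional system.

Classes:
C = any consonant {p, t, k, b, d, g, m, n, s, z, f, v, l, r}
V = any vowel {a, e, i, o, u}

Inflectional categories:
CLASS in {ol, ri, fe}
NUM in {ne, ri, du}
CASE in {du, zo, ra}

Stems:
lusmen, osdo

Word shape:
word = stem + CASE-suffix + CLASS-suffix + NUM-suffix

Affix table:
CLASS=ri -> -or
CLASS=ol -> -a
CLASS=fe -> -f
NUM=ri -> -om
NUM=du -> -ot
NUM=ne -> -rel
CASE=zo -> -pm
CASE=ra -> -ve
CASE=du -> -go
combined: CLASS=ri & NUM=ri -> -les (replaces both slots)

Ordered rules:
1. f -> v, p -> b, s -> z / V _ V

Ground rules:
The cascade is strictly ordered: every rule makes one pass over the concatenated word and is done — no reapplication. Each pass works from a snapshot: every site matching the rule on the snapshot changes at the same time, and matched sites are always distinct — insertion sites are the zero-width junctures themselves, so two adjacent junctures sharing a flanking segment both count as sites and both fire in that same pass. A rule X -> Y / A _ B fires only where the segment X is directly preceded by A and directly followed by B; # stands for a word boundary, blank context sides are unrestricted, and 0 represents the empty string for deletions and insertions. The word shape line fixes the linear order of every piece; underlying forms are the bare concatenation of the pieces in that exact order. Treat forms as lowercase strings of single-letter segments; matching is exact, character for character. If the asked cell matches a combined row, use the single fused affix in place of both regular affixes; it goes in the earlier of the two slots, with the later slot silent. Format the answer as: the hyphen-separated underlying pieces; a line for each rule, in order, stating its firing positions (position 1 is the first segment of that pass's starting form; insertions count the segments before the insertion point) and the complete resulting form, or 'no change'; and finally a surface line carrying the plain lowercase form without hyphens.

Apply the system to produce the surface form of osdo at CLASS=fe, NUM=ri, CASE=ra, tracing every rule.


underlying: osdo-ve-f-om
1. f -> v, p -> b, s -> z / V _ V: fires at position(s) 7: osdovevom
surface: osdovevom


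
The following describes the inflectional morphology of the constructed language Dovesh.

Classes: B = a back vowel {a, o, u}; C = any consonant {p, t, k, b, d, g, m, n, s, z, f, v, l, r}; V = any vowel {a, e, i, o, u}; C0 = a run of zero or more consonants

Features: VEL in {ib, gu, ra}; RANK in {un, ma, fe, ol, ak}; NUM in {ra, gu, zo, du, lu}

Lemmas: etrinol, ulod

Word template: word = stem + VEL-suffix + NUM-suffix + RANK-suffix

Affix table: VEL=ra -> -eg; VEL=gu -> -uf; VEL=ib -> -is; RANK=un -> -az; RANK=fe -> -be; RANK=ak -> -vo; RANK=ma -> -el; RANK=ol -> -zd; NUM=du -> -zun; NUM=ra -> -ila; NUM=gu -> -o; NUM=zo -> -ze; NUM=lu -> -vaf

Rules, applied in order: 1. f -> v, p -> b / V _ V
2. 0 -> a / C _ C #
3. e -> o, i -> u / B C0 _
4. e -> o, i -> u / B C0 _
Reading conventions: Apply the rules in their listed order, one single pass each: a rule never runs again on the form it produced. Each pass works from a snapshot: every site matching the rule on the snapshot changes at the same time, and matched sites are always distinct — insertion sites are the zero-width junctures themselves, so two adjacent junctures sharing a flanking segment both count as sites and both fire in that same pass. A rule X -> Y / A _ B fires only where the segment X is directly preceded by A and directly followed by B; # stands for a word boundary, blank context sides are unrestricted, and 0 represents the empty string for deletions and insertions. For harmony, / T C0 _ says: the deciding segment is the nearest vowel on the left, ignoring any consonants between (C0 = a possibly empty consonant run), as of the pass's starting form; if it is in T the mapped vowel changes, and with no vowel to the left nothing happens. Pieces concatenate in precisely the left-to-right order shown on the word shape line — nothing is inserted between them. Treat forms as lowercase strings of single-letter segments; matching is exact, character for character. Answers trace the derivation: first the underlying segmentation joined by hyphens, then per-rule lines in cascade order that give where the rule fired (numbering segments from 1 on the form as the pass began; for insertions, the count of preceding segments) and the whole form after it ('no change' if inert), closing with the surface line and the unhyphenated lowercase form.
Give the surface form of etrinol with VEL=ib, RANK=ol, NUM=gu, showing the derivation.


underlying: etrinol-is-o-zd
1. f -> v, p -> b / V _ V: no change
2. 0 -> a / C _ C #: inserts after position(s) 11: etrinolisozad
3. e -> o, i -> u / B C0 _: fires at position(s) 8: etrinolusozad
4. e -> o, i -> u / B C0 _: no change
surface: etrinolusozad


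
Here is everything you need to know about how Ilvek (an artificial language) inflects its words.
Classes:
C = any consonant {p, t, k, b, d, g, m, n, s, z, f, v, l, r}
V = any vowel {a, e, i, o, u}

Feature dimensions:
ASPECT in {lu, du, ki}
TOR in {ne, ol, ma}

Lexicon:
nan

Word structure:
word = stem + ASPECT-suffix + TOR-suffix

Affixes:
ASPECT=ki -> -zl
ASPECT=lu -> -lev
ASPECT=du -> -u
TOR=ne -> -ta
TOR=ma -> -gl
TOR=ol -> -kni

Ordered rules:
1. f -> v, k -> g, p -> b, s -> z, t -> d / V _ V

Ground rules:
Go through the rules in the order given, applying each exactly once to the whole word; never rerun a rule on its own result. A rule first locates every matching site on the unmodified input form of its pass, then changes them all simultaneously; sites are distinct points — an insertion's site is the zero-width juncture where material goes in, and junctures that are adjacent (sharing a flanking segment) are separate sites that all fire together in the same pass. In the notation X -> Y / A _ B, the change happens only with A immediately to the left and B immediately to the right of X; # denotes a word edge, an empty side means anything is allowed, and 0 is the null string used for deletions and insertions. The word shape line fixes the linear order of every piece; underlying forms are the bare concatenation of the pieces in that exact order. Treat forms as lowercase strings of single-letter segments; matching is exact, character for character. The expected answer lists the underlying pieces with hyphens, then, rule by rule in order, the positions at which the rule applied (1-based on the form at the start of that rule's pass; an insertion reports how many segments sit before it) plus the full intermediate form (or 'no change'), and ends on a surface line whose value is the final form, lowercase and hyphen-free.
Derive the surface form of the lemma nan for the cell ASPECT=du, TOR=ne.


underlying: nan-u-ta
1. f -> v, k -> g, p -> b, s -> z, t -> d / V _ V: fires at position(s) 5: nanuda
surface: nanuda


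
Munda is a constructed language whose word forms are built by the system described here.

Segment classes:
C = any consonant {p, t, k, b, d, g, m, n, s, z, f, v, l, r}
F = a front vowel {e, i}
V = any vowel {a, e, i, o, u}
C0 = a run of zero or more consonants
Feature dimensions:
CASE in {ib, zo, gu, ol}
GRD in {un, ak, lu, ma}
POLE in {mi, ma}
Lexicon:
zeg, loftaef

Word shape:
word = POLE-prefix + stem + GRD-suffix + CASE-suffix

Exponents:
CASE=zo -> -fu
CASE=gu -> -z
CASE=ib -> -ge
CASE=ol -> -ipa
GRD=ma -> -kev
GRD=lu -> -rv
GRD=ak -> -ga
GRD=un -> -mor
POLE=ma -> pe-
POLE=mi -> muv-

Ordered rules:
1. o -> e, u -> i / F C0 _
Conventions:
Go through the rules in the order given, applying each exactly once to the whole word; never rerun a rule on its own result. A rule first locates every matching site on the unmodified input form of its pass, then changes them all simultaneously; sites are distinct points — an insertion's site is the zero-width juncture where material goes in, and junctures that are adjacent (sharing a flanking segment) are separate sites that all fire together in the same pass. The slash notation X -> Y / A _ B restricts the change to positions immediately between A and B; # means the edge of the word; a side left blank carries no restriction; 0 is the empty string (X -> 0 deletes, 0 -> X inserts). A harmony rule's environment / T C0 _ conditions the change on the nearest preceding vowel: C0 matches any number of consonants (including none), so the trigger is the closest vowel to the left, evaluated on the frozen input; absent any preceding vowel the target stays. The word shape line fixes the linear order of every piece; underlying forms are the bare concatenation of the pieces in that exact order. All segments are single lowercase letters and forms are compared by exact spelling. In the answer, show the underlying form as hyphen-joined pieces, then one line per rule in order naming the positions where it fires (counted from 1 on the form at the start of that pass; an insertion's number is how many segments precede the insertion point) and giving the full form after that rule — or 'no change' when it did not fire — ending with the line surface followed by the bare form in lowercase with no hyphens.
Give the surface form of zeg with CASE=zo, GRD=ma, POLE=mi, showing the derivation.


underlying: muv-zeg-kev-fu
1. o -> e, u -> i / F C0 _: fires at position(s) 11: muvzegkevfi
surface: muvzegkevfi


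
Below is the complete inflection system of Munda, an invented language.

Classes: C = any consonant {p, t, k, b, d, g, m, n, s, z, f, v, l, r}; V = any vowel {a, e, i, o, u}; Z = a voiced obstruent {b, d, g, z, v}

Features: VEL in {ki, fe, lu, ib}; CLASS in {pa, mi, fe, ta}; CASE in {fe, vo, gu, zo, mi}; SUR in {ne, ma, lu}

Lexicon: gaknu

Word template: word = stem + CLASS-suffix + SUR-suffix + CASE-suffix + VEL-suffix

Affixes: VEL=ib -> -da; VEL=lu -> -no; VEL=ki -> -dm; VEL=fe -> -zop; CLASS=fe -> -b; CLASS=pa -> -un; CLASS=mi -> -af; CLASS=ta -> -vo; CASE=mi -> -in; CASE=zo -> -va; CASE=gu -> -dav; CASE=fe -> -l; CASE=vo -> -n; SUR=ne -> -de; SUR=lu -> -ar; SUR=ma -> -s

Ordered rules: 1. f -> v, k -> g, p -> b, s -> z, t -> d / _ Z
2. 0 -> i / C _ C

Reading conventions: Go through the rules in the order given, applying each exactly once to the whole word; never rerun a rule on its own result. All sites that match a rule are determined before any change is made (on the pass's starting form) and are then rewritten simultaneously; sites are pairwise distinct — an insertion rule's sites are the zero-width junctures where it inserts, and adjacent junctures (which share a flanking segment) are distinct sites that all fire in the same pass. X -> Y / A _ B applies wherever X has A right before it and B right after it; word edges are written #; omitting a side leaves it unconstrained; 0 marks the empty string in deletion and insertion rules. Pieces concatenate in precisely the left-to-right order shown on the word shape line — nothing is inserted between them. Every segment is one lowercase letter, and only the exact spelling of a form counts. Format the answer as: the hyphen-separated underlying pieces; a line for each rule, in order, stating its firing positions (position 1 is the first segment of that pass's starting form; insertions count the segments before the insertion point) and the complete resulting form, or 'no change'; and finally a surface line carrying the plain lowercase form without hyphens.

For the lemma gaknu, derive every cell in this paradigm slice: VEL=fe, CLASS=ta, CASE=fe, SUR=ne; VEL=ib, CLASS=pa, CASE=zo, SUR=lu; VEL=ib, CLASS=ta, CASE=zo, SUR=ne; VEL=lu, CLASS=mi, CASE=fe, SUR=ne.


cell VEL=fe, CLASS=ta, CASE=fe, SUR=ne:
underlying: gaknu-vo-de-l-zop
1. f -> v, k -> g, p -> b, s -> z, t -> d / _ Z: no change
2. 0 -> i / C _ C: inserts after position(s) 3, 10: gakinuvodelizop
surface: gakinuvodelizop

cell VEL=ib, CLASS=pa, CASE=zo, SUR=lu:
underlying: gaknu-un-ar-va-da
1. f -> v, k -> g, p -> b, s -> z, t -> d / _ Z: no change
2. 0 -> i / C _ C: inserts after position(s) 3, 9: gakinuunarivada
surface: gakinuunarivada

cell VEL=ib, CLASS=ta, CASE=zo, SUR=ne:
underlying: gaknu-vo-de-va-da
1. f -> v, k -> g, p -> b, s -> z, t -> d / _ Z: no change
2. 0 -> i / C _ C: inserts after position(s) 3: gakinuvodevada
surface: gakinuvodevada

cell VEL=lu, CLASS=mi, CASE=fe, SUR=ne:
underlying: gaknu-af-de-l-no
1. f -> v, k -> g, p -> b, s -> z, t -> d / _ Z: fires at position(s) 7: gaknuavdelno
2. 0 -> i / C _ C: inserts after position(s) 3, 7, 10: gakinuavidelino
surface: gakinuavidelino


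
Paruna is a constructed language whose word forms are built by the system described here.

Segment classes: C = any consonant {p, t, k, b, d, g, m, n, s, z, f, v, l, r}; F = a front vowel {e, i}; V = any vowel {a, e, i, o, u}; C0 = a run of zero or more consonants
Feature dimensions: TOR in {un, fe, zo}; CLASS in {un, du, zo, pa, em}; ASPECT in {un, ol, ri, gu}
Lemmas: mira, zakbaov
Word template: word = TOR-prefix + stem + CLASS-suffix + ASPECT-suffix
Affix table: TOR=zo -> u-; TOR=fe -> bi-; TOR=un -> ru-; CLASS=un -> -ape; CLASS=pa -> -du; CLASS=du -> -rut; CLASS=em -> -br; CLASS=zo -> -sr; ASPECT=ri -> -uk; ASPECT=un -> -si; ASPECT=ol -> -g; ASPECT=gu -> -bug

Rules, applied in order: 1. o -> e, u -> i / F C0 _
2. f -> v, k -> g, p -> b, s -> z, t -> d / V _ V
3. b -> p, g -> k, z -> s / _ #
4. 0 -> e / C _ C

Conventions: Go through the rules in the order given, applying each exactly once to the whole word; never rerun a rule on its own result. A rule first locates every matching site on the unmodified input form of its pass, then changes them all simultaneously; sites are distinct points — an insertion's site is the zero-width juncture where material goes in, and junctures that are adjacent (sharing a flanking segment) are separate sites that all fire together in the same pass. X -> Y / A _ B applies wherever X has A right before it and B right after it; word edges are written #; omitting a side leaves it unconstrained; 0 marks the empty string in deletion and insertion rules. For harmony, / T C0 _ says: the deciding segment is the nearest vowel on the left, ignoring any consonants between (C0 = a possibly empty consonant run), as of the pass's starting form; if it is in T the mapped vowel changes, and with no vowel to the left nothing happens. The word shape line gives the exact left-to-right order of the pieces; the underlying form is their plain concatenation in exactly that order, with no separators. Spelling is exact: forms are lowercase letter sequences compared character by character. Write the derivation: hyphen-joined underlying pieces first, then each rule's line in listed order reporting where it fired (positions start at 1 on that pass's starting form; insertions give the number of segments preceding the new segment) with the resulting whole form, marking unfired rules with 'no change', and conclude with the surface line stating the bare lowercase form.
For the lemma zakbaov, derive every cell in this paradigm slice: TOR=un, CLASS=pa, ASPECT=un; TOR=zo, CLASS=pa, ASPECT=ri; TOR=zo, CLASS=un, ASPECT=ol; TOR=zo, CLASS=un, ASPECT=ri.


cell TOR=un, CLASS=pa, ASPECT=un:
underlying: ru-zakbaov-du-si
1. o -> e, u -> i / F C0 _: no change
2. f -> v, k -> g, p -> b, s -> z, t -> d / V _ V: fires at position(s) 12: ruzakbaovduzi
3. b -> p, g -> k, z -> s / _ #: no change
4. 0 -> e / C _ C: inserts after position(s) 5, 9: ruzakebaoveduzi
surface: ruzakebaoveduzi

cell TOR=zo, CLASS=pa, ASPECT=ri:
underlying: u-zakbaov-du-uk
1. o -> e, u -> i / F C0 _: no change
2. f -> v, k -> g, p -> b, s -> z, t -> d / V _ V: no change
3. b -> p, g -> k, z -> s / _ #: no change
4. 0 -> e / C _ C: inserts after position(s) 4, 8: uzakebaoveduuk
surface: uzakebaoveduuk

cell TOR=zo, CLASS=un, ASPECT=ol:
underlying: u-zakbaov-ape-g
1. o -> e, u -> i / F C0 _: no change
2. f -> v, k -> g, p -> b, s -> z, t -> d / V _ V: fires at position(s) 10: uzakbaovabeg
3. b -> p, g -> k, z -> s / _ #: fires at position(s) 12: uzakbaovabek
4. 0 -> e / C _ C: inserts after position(s) 4: uzakebaovabek
surface: uzakebaovabek

cell TOR=zo, CLASS=un, ASPECT=ri:
underlying: u-zakbaov-ape-uk
1. o -> e, u -> i / F C0 _: fires at position(s) 12: uzakbaovapeik
2. f -> v, k -> g, p -> b, s -> z, t -> d / V _ V: fires at position(s) 10: uzakbaovabeik
3. b -> p, g -> k, z -> s / _ #: no change
4. 0 -> e / C _ C: inserts after position(s) 4: uzakebaovabeik
surface: uzakebaovabeik


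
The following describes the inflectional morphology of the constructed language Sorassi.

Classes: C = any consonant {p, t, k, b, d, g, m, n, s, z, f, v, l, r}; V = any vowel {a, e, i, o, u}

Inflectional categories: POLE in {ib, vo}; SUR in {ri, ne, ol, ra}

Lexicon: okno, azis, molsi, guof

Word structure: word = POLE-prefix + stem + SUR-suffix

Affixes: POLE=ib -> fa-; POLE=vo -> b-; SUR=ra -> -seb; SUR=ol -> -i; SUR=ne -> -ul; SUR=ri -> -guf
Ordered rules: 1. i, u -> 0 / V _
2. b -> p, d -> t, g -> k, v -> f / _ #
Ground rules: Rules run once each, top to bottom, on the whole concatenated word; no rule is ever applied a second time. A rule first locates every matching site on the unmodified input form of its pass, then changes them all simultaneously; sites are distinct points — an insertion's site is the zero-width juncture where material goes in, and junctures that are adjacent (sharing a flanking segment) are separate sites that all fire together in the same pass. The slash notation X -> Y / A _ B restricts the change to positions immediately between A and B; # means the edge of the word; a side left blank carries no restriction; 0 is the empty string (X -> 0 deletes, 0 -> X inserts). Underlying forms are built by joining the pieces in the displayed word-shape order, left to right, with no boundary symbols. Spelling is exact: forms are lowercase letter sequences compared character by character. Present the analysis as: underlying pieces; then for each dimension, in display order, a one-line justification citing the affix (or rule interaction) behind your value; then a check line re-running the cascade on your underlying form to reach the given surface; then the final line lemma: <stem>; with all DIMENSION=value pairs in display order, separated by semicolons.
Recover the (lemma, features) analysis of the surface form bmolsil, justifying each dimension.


underlying: b-molsi-ul
POLE=vo - signalled by the affix b-
SUR=ne - signalled by the affix -ul
check: bmolsiul -> bmolsil -> bmolsil
lemma: molsi; POLE=vo; SUR=ne


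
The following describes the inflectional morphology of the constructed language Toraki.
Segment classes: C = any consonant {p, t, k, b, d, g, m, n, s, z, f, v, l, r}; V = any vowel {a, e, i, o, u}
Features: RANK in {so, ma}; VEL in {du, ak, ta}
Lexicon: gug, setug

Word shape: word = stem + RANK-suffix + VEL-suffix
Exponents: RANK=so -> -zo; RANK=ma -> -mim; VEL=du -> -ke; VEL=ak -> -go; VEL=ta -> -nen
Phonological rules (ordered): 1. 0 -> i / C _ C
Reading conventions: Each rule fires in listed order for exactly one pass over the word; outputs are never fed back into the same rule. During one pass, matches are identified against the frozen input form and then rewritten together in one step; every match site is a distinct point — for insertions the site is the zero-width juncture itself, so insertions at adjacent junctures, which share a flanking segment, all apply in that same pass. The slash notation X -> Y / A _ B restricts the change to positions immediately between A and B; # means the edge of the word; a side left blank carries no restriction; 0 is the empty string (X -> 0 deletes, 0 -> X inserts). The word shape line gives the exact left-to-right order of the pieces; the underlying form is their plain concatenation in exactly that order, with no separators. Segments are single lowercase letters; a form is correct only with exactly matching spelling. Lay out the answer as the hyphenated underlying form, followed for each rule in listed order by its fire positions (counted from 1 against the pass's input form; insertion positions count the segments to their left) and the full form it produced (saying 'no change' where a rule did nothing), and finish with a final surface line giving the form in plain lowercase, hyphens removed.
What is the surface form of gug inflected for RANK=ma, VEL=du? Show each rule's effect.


underlying: gug-mim-ke
1. 0 -> i / C _ C: inserts after position(s) 3, 6: gugimimike
surface: gugimimike


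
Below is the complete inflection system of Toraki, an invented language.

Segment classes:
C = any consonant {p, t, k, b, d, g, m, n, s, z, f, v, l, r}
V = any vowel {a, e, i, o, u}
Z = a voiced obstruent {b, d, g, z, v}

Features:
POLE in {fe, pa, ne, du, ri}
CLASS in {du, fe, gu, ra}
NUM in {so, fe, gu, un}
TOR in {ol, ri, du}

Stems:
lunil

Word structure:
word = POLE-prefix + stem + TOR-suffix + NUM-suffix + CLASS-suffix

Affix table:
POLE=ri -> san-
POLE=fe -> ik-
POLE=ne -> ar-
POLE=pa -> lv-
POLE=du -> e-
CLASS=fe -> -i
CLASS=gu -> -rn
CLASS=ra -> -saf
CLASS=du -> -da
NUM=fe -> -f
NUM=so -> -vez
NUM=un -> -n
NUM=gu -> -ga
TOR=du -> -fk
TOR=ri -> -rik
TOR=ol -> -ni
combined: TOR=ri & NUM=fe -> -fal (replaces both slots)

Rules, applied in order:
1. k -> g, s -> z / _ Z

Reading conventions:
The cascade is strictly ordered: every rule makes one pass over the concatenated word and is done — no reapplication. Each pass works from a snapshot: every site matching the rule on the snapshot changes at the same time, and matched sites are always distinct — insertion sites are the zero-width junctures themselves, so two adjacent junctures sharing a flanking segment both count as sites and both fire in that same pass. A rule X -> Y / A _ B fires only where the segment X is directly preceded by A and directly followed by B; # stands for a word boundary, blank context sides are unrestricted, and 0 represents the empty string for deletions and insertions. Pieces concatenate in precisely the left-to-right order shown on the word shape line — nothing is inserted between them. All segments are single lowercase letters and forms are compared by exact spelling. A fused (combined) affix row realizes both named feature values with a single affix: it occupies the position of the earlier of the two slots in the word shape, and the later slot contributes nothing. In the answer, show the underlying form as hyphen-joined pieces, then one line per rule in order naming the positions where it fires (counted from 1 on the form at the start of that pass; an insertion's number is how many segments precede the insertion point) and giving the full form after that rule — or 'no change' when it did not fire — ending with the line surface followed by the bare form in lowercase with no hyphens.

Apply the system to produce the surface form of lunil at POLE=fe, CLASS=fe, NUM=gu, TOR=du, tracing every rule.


underlying: ik-lunil-fk-ga-i
1. k -> g, s -> z / _ Z: fires at position(s) 9: iklunilfggai
surface: iklunilfggai


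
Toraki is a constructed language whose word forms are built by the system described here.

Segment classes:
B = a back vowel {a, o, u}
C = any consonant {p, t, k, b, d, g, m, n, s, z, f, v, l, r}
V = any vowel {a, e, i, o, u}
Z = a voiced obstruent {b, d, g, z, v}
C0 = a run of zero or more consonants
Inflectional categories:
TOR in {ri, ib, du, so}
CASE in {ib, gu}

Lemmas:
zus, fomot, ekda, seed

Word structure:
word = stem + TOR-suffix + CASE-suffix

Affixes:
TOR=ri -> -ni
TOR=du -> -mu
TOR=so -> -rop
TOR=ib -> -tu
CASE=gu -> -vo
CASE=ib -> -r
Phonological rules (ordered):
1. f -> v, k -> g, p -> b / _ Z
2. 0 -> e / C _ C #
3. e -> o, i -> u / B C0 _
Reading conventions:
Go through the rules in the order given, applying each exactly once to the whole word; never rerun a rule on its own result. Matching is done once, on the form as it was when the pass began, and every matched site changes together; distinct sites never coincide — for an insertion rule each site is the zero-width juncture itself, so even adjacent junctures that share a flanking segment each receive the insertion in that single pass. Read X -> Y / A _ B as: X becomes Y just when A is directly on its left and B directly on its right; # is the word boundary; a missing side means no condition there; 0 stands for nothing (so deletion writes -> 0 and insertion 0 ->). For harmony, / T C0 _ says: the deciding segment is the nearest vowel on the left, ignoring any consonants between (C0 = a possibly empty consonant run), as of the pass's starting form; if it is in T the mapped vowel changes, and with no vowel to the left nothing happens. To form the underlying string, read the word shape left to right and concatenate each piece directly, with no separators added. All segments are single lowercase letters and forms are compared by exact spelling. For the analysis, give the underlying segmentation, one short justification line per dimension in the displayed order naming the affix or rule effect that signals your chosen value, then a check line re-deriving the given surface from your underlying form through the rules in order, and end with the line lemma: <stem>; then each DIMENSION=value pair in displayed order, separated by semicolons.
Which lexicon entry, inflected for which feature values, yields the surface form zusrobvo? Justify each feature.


underlying: zus-rop-vo
TOR=so - signalled by the affix -rop
CASE=gu - signalled by the affix -vo
check: zusropvo -> zusrobvo -> zusrobvo -> zusrobvo
lemma: zus; TOR=so; CASE=gu


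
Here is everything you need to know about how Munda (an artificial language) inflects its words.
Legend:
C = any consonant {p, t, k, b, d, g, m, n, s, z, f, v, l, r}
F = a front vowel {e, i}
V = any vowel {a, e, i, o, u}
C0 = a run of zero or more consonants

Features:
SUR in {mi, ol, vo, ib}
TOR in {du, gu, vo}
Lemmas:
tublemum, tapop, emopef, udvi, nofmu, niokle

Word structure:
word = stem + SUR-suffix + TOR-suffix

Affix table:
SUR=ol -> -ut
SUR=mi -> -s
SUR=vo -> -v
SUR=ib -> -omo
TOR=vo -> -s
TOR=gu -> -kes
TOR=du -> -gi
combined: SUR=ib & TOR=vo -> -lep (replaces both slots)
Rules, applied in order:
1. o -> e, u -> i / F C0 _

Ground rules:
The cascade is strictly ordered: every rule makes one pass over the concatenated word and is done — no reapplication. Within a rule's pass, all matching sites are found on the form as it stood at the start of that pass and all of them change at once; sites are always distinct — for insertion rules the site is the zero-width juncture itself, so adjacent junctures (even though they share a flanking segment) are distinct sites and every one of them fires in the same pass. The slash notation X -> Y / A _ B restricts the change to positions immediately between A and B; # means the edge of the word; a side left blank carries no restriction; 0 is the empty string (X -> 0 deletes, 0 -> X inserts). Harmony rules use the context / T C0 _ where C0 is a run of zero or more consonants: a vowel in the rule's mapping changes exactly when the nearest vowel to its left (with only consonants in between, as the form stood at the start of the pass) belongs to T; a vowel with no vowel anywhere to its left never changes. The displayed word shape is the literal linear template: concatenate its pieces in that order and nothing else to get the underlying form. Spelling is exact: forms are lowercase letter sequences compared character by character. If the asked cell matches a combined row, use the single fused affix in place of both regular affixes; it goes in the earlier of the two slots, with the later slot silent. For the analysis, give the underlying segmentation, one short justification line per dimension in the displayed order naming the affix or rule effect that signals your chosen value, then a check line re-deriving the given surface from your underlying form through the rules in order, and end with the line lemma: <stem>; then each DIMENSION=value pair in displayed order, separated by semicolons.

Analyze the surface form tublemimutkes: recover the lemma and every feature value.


underlying: tublemum-ut-kes
SUR=ol - signalled by the affix -ut
TOR=gu - signalled by the affix -kes
check: tublemumutkes -> tublemimutkes
lemma: tublemum; SUR=ol; TOR=gu


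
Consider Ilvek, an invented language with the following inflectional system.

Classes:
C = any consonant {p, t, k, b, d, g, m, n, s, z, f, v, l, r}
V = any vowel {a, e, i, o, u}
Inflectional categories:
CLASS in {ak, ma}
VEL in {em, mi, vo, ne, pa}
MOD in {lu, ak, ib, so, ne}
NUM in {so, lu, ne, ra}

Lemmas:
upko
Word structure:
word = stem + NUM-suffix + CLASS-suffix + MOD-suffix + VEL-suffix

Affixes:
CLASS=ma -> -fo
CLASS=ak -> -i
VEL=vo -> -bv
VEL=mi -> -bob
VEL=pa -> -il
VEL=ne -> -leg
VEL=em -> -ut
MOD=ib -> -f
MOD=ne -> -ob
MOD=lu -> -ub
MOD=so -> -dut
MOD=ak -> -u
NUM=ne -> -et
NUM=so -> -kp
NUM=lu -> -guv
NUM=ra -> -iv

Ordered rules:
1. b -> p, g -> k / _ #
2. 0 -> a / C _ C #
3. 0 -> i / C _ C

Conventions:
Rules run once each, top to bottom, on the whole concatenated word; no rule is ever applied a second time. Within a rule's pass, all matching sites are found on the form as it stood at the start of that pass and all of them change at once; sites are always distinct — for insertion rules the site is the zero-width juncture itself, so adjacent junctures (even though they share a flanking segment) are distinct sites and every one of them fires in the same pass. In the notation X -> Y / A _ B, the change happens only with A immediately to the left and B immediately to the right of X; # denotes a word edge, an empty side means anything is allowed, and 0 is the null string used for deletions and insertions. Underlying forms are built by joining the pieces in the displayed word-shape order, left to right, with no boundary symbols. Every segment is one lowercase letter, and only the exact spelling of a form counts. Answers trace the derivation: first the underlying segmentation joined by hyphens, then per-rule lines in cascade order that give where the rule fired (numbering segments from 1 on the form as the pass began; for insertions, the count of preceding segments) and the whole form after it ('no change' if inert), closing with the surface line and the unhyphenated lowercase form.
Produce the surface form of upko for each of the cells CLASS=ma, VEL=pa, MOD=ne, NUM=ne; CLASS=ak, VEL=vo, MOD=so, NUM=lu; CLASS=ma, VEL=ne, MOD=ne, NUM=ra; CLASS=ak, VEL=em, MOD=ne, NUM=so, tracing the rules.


cell CLASS=ma, VEL=pa, MOD=ne, NUM=ne:
underlying: upko-et-fo-ob-il
1. b -> p, g -> k / _ #: no change
2. 0 -> a / C _ C #: no change
3. 0 -> i / C _ C: inserts after position(s) 2, 6: upikoetifoobil
surface: upikoetifoobil

cell CLASS=ak, VEL=vo, MOD=so, NUM=lu:
underlying: upko-guv-i-dut-bv
1. b -> p, g -> k / _ #: no change
2. 0 -> a / C _ C #: inserts after position(s) 12: upkoguvidutbav
3. 0 -> i / C _ C: inserts after position(s) 2, 11: upikoguvidutibav
surface: upikoguvidutibav

cell CLASS=ma, VEL=ne, MOD=ne, NUM=ra:
underlying: upko-iv-fo-ob-leg
1. b -> p, g -> k / _ #: fires at position(s) 13: upkoivfooblek
2. 0 -> a / C _ C #: no change
3. 0 -> i / C _ C: inserts after position(s) 2, 6, 10: upikoivifoobilek
surface: upikoivifoobilek

cell CLASS=ak, VEL=em, MOD=ne, NUM=so:
underlying: upko-kp-i-ob-ut
1. b -> p, g -> k / _ #: no change
2. 0 -> a / C _ C #: no change
3. 0 -> i / C _ C: inserts after position(s) 2, 5: upikokipiobut
surface: upikokipiobut


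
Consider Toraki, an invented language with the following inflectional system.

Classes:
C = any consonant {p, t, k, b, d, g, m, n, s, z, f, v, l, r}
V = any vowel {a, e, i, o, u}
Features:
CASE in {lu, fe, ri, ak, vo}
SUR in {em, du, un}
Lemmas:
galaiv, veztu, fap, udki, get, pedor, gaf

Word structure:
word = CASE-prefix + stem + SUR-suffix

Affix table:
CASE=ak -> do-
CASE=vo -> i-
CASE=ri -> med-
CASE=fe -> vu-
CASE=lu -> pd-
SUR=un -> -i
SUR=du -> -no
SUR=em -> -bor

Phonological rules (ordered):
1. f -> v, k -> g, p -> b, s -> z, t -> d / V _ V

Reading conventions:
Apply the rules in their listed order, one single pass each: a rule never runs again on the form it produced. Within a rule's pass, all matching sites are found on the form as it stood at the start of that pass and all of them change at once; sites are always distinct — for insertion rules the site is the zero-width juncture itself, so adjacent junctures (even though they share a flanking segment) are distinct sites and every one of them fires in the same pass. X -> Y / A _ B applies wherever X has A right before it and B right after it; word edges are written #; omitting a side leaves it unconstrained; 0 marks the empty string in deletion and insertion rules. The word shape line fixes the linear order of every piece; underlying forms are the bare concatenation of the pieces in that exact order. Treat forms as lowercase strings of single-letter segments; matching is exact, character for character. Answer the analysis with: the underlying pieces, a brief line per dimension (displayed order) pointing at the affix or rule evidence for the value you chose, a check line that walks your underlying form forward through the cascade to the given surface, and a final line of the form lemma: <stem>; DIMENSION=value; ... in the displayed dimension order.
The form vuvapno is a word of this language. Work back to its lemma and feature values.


underlying: vu-fap-no
CASE=fe - signalled by the affix vu-
SUR=du - signalled by the affix -no
check: vufapno -> vuvapno
lemma: fap; CASE=fe; SUR=du


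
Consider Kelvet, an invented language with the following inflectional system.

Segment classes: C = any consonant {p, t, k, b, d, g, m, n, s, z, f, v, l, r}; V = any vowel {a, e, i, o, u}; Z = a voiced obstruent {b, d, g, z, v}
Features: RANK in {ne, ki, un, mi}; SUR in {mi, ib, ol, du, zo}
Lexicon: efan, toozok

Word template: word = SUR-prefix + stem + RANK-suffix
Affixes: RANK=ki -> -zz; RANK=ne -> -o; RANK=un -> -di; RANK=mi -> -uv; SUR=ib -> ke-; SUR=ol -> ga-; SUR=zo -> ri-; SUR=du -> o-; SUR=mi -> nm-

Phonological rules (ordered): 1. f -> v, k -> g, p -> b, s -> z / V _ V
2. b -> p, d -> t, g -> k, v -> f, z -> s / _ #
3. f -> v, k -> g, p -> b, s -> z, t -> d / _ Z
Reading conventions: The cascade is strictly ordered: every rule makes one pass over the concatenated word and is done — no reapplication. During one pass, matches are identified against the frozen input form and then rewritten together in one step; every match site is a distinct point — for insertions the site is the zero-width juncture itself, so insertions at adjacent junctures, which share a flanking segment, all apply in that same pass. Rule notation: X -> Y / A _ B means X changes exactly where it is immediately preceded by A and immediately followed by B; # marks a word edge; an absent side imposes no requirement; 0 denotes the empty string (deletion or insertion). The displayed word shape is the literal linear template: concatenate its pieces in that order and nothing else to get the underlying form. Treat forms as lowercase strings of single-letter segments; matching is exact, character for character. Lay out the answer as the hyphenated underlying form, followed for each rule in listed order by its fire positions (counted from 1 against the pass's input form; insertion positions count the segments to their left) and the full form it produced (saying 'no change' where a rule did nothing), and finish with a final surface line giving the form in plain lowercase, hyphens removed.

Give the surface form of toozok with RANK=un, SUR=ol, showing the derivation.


underlying: ga-toozok-di
1. f -> v, k -> g, p -> b, s -> z / V _ V: no change
2. b -> p, d -> t, g -> k, v -> f, z -> s / _ #: no change
3. f -> v, k -> g, p -> b, s -> z, t -> d / _ Z: fires at position(s) 8: gatoozogdi
surface: gatoozogdi


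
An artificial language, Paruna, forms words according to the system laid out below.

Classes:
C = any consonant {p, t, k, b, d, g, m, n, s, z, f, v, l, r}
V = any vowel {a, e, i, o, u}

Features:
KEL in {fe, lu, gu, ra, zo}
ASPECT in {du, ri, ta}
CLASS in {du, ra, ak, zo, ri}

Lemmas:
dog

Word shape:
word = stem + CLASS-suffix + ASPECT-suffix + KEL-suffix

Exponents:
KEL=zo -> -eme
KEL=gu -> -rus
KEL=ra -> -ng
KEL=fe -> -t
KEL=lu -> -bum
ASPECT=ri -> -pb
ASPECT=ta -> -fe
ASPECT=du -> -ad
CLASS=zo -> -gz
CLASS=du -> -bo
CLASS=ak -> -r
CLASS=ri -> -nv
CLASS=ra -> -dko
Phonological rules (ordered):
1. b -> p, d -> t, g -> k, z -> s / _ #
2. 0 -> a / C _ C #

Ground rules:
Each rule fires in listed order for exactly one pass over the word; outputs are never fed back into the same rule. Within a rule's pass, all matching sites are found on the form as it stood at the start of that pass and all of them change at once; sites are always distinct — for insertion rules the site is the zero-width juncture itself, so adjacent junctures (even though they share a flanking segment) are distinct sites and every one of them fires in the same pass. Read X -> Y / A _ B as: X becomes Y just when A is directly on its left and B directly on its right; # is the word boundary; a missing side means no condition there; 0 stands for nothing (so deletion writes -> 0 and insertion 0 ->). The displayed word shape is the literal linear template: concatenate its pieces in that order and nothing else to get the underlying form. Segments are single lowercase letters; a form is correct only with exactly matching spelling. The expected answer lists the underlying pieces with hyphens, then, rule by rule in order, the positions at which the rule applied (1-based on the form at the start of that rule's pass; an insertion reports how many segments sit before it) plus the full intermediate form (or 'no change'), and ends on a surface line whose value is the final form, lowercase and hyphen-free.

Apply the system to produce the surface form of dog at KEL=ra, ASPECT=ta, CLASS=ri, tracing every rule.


underlying: dog-nv-fe-ng
1. b -> p, d -> t, g -> k, z -> s / _ #: fires at position(s) 9: dognvfenk
2. 0 -> a / C _ C #: inserts after position(s) 8: dognvfenak
surface: dognvfenak
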